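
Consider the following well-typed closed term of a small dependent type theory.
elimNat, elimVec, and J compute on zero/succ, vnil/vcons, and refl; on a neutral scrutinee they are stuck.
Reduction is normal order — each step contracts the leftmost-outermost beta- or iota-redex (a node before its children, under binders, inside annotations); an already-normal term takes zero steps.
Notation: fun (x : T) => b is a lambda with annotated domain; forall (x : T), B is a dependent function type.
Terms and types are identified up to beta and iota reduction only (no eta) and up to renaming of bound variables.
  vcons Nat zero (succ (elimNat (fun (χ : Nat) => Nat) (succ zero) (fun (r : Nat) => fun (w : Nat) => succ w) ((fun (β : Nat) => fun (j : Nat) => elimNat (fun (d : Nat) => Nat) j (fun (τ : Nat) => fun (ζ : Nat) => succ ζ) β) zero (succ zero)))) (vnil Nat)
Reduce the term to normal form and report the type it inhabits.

resulting normal form:
  vcons Nat zero (succ (succ (succ zero))) (vnil Nat)
type:
  Vec Nat (succ zero)
observation: contracting a beta-redex first, the term normalizes in 7 steps.


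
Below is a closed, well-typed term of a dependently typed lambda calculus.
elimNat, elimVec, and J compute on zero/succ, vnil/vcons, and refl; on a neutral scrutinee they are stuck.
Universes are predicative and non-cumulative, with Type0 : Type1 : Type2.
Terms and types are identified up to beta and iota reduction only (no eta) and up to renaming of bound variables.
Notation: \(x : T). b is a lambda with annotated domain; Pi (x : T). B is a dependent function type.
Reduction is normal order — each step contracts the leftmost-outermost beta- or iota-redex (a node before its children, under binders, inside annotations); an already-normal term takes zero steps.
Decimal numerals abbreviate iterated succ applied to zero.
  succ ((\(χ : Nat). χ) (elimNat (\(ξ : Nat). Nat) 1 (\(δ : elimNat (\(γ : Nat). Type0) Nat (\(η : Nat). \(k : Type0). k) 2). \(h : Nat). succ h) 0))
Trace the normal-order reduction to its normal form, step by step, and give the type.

normal-order reduction sequence:
  succ ((\(χ : Nat). χ) (elimNat (\(ξ : Nat). Nat) 1 (\(δ : elimNat (\(γ : Nat). Type0) Nat (\(η : Nat). \(k : Type0). k) 2). \(h : Nat). succ h) 0))
  ~> succ (elimNat (\(χ : Nat). Nat) 1 (\(ξ : elimNat (\(δ : Nat). Type0) Nat (\(γ : Nat). \(η : Type0). η) 2). \(k : Nat). succ k) 0)
  ~> 2
inferred type:
  Nat


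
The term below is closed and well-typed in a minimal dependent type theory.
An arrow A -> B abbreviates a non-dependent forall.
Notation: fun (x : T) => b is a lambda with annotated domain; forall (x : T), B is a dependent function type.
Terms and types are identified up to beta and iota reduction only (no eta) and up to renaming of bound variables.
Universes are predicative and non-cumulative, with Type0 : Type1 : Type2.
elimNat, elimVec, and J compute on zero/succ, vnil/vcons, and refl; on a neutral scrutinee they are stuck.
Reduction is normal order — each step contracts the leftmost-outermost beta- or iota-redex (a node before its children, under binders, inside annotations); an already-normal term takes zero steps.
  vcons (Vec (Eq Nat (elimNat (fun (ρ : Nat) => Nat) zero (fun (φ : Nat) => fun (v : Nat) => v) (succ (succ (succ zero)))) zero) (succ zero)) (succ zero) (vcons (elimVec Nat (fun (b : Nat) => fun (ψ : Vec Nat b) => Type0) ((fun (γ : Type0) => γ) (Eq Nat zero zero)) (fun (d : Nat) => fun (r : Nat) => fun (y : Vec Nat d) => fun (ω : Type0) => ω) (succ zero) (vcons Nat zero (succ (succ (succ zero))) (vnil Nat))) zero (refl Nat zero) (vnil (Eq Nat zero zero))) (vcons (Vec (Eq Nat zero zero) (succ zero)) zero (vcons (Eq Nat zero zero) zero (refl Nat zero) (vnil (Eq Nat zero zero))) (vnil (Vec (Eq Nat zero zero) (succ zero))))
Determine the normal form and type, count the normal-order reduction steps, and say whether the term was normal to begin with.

resulting normal form:
  vcons (Vec (Eq Nat zero zero) (succ zero)) (succ zero) (vcons (Eq Nat zero zero) zero (refl Nat zero) (vnil (Eq Nat zero zero))) (vcons (Vec (Eq Nat zero zero) (succ zero)) zero (vcons (Eq Nat zero zero) zero (refl Nat zero) (vnil (Eq Nat zero zero))) (vnil (Vec (Eq Nat zero zero) (succ zero))))
the term's type:
  Vec (Vec (Eq Nat zero zero) (succ zero)) (succ (succ zero))
reduction steps (normal order): 17
already normal: no
first redex: an elimNat iota-redex


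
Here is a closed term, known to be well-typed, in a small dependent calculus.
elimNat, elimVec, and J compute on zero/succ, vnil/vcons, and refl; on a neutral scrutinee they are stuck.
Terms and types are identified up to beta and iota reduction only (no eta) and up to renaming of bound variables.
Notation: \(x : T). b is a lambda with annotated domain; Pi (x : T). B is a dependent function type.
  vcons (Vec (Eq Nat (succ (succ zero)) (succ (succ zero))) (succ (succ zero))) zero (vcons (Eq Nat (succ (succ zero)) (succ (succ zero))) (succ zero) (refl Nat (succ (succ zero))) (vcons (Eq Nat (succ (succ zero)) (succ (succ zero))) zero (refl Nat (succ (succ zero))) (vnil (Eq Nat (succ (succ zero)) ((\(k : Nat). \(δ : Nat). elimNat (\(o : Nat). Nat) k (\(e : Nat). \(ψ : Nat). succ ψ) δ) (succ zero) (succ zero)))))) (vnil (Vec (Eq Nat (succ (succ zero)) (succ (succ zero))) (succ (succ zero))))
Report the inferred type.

inferred type:
  Vec (Vec (Eq Nat (succ (succ zero)) (succ (succ zero))) (succ (succ zero))) (succ zero)


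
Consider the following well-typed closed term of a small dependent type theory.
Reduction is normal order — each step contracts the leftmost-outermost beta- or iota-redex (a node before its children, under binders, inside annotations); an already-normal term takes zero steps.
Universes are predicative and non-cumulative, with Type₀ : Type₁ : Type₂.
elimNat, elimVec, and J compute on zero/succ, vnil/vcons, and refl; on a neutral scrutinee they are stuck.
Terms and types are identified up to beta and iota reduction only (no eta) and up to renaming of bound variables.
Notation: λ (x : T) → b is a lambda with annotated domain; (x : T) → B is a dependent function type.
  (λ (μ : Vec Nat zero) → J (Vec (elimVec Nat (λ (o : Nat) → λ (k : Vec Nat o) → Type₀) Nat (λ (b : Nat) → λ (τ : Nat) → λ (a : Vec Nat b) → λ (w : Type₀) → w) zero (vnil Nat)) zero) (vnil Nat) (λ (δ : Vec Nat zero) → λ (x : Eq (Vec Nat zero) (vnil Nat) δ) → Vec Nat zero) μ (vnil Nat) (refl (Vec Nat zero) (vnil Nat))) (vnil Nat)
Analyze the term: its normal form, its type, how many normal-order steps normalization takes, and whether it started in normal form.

reduced normal form:
  vnil Nat
inferred type:
  Vec Nat zero
normal-order step count: 2
term was already normal: no
first redex: a beta-redex


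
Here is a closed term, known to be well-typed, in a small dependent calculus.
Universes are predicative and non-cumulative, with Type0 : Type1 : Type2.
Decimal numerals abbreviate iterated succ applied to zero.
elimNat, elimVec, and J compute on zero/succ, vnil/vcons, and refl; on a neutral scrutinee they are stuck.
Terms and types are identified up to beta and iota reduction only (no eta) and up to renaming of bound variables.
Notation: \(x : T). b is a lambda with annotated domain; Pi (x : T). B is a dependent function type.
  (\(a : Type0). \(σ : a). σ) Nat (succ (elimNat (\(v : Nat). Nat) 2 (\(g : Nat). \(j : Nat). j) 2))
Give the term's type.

inferred type:
  Nat


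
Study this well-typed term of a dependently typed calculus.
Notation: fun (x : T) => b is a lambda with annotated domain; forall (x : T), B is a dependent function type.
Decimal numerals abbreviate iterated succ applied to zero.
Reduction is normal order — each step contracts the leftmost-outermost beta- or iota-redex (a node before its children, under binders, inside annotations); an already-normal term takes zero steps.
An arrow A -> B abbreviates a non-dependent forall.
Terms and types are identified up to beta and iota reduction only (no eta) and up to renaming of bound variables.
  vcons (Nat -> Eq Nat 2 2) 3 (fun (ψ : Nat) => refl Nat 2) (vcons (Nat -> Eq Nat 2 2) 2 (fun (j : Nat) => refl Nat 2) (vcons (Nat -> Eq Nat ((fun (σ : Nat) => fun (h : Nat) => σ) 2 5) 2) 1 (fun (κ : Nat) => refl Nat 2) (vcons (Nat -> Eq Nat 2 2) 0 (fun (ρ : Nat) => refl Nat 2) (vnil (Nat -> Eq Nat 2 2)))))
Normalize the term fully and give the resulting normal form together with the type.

reduced normal form:
  vcons (Nat -> Eq Nat 2 2) 3 (fun (ψ : Nat) => refl Nat 2) (vcons (Nat -> Eq Nat 2 2) 2 (fun (j : Nat) => refl Nat 2) (vcons (Nat -> Eq Nat 2 2) 1 (fun (σ : Nat) => refl Nat 2) (vcons (Nat -> Eq Nat 2 2) 0 (fun (h : Nat) => refl Nat 2) (vnil (Nat -> Eq Nat 2 2)))))
type:
  Vec (Nat -> Eq Nat 2 2) 4
observation: reduction starts at a beta-redex, and 2 normal-order steps reach the normal form.


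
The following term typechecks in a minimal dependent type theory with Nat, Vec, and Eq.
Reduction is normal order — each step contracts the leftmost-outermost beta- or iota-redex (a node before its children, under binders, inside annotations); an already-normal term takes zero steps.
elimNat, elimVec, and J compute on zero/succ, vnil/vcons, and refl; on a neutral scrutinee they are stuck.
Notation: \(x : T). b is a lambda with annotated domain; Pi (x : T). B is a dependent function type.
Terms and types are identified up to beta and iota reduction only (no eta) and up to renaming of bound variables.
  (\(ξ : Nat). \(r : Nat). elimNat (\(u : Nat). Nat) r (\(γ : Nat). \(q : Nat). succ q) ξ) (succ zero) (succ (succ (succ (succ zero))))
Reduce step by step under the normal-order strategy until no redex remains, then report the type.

normal-order reduction:
  (\(ξ : Nat). \(r : Nat). elimNat (\(u : Nat). Nat) r (\(γ : Nat). \(q : Nat). succ q) ξ) (succ zero) (succ (succ (succ (succ zero))))
  ~> (\(ξ : Nat). elimNat (\(r : Nat). Nat) ξ (\(u : Nat). \(γ : Nat). succ γ) (succ zero)) (succ (succ (succ (succ zero))))
  ~> elimNat (\(ξ : Nat). Nat) (succ (succ (succ (succ zero)))) (\(r : Nat). \(u : Nat). succ u) (succ zero)
  ~> (\(ξ : Nat). \(r : Nat). succ r) zero (elimNat (\(u : Nat). Nat) (succ (succ (succ (succ zero)))) (\(γ : Nat). \(q : Nat). succ q) zero)
  ~> (\(ξ : Nat). succ ξ) (elimNat (\(r : Nat). Nat) (succ (succ (succ (succ zero)))) (\(u : Nat). \(γ : Nat). succ γ) zero)
  ~> succ (elimNat (\(ξ : Nat). Nat) (succ (succ (succ (succ zero)))) (\(r : Nat). \(u : Nat). succ u) zero)
  ~> succ (succ (succ (succ (succ zero))))
the term's type:
  Nat


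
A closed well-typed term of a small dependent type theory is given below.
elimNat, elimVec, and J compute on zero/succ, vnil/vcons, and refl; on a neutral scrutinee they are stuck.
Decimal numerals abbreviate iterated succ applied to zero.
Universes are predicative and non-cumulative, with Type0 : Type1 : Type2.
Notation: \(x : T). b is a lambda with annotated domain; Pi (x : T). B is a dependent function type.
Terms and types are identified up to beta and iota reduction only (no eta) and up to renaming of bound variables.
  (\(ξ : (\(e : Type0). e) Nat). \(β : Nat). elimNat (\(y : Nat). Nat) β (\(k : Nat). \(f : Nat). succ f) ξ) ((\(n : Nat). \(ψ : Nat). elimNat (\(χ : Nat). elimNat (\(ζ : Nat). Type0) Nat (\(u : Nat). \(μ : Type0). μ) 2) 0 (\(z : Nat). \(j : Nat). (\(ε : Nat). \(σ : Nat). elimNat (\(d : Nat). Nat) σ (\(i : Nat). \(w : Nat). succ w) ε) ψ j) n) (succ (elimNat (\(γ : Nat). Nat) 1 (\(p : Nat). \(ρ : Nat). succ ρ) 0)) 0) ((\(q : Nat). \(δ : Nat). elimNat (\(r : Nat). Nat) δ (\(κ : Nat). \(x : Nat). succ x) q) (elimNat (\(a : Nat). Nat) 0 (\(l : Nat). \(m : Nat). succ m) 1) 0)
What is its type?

the term's type:
  Nat


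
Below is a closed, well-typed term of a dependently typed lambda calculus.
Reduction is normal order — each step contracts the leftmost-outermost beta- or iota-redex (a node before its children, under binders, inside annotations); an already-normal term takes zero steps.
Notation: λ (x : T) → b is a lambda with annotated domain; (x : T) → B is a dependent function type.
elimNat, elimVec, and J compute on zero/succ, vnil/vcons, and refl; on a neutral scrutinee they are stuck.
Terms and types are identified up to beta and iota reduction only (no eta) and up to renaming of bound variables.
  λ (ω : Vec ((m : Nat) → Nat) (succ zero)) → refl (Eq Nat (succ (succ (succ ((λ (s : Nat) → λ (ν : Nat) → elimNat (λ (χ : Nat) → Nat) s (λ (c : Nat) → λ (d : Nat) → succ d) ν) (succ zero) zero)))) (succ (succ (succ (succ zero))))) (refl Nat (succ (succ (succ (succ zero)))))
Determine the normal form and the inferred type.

resulting normal form:
  λ (ω : Vec ((m : Nat) → Nat) (succ zero)) → refl (Eq Nat (succ (succ (succ (succ zero)))) (succ (succ (succ (succ zero))))) (refl Nat (succ (succ (succ (succ zero)))))
inferred type:
  (ω : Vec ((m : Nat) → Nat) (succ zero)) → Eq (Eq Nat (succ (succ (succ (succ zero)))) (succ (succ (succ (succ zero))))) (refl Nat (succ (succ (succ (succ zero))))) (refl Nat (succ (succ (succ (succ zero)))))
observation: the term reaches its normal form after 3 normal-order steps.


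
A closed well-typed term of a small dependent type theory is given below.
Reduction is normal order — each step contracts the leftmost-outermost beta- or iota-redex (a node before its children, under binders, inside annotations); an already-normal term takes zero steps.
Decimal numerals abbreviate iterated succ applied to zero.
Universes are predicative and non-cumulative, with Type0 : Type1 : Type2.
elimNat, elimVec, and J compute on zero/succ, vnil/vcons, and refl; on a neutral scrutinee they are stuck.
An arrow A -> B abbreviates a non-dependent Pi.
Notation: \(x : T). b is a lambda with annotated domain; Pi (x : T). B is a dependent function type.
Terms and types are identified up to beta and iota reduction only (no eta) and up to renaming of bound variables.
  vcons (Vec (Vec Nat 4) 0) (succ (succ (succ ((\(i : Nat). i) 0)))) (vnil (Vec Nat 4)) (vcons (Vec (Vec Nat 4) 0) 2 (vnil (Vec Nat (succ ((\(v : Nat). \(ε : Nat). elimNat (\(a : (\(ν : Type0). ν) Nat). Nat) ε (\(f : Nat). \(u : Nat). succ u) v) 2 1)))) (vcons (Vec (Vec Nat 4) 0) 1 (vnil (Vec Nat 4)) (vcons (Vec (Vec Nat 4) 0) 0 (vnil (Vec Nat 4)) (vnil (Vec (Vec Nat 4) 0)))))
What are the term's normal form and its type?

reduced normal form:
  vcons (Vec (Vec Nat 4) 0) 3 (vnil (Vec Nat 4)) (vcons (Vec (Vec Nat 4) 0) 2 (vnil (Vec Nat 4)) (vcons (Vec (Vec Nat 4) 0) 1 (vnil (Vec Nat 4)) (vcons (Vec (Vec Nat 4) 0) 0 (vnil (Vec Nat 4)) (vnil (Vec (Vec Nat 4) 0)))))
inferred type:
  Vec (Vec (Vec Nat 4) 0) 4


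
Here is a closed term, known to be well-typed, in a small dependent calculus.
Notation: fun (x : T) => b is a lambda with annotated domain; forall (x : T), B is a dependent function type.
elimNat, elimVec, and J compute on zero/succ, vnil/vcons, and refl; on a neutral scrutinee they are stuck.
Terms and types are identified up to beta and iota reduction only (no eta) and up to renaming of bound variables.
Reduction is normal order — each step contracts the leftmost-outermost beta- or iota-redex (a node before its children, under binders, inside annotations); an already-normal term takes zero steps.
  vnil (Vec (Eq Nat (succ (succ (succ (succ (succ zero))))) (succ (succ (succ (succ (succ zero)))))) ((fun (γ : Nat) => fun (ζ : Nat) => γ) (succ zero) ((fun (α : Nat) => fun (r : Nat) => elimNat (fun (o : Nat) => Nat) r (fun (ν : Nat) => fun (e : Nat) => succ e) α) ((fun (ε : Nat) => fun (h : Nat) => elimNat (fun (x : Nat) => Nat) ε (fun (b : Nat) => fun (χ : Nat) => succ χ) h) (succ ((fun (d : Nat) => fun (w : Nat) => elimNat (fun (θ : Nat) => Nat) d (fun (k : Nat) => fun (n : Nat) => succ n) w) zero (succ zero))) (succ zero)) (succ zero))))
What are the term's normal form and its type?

reduced normal form:
  vnil (Vec (Eq Nat (succ (succ (succ (succ (succ zero))))) (succ (succ (succ (succ (succ zero)))))) (succ zero))
the term's type:
  Vec (Vec (Eq Nat (succ (succ (succ (succ (succ zero))))) (succ (succ (succ (succ (succ zero)))))) (succ zero)) zero
observation: the leftmost-outermost redex is a beta-redex, and normalization takes 2 steps.


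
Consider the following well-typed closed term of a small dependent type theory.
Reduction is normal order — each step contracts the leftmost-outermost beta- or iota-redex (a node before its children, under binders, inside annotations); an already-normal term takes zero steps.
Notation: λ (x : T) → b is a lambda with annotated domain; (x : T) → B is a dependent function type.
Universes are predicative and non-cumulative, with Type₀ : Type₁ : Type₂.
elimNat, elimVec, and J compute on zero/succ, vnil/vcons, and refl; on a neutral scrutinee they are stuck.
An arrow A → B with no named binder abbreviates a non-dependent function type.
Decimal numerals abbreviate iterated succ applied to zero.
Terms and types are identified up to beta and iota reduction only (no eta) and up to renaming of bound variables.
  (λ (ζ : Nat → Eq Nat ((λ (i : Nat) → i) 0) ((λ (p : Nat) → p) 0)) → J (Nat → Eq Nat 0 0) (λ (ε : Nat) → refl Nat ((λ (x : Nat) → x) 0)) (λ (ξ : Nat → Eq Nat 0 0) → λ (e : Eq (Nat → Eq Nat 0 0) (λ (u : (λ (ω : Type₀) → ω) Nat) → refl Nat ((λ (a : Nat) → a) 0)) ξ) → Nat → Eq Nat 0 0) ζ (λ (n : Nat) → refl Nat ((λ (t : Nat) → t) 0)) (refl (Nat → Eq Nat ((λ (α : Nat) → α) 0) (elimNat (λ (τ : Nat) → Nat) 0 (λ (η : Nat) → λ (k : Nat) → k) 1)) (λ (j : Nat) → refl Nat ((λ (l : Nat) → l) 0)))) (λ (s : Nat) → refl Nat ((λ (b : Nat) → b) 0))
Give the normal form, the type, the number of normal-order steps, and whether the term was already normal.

resulting normal form:
  λ (ζ : Nat) → refl Nat 0
inferred type:
  Nat → Eq Nat 0 0
steps to reach normal form (normal order): 3
term was already normal: no
first redex: a beta-redex


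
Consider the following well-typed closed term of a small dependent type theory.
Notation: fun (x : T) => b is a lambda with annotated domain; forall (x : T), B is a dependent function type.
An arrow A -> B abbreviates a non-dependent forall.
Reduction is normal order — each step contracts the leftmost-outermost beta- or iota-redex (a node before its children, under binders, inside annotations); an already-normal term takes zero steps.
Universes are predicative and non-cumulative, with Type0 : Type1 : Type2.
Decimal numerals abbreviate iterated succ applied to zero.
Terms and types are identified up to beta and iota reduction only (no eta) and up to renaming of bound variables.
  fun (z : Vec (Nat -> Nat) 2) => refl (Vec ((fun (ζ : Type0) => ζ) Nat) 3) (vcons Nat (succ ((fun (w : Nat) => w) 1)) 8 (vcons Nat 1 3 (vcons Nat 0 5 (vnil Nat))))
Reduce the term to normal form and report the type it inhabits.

normal form:
  fun (z : Vec (Nat -> Nat) 2) => refl (Vec Nat 3) (vcons Nat 2 8 (vcons Nat 1 3 (vcons Nat 0 5 (vnil Nat))))
inferred type:
  Vec (Nat -> Nat) 2 -> Eq (Vec Nat 3) (vcons Nat 2 8 (vcons Nat 1 3 (vcons Nat 0 5 (vnil Nat)))) (vcons Nat 2 8 (vcons Nat 1 3 (vcons Nat 0 5 (vnil Nat))))
observation: 2 normal-order steps normalize the term, beginning with a beta-redex.


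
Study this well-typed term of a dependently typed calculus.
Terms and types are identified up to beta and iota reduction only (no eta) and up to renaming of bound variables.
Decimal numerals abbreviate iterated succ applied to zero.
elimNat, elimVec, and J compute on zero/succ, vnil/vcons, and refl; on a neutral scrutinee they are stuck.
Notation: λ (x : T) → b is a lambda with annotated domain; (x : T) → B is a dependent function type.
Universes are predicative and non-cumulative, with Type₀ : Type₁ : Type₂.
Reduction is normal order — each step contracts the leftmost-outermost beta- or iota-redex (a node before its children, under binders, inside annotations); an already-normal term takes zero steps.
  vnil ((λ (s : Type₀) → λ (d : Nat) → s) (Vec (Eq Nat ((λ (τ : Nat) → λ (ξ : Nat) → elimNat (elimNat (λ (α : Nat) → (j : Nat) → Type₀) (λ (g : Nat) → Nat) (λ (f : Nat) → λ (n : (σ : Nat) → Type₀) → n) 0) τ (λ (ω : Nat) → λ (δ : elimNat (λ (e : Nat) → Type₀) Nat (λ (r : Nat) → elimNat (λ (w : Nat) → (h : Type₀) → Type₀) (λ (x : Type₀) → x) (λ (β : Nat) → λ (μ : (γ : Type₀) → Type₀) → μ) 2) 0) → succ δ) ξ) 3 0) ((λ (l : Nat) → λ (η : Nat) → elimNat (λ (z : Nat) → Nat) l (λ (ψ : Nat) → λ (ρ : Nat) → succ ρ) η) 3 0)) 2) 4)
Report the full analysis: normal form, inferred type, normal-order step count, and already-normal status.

normal form:
  vnil (Vec (Eq Nat 3 3) 2)
inferred type:
  Vec (Vec (Eq Nat 3 3) 2) 0
normal-order step count: 8
term was already normal: no
first redex: a beta-redex


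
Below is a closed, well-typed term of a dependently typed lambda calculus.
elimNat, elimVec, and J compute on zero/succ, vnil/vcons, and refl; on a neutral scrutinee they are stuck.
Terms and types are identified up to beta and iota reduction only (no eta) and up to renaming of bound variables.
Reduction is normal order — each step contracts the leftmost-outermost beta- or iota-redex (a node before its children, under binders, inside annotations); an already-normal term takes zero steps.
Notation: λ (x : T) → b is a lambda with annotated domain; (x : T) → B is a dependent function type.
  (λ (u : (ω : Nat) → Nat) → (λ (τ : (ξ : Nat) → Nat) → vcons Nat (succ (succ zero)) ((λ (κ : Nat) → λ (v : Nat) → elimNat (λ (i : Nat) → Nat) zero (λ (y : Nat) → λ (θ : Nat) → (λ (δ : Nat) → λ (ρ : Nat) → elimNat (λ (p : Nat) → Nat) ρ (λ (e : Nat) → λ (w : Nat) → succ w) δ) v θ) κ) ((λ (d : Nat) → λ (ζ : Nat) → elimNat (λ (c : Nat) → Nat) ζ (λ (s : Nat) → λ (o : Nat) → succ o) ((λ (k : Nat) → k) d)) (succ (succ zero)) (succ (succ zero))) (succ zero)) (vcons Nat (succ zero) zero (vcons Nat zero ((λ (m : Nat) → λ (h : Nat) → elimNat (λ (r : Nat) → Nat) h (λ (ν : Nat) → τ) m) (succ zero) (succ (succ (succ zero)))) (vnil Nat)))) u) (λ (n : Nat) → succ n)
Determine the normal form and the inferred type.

resulting normal form:
  vcons Nat (succ (succ zero)) (succ (succ (succ (succ zero)))) (vcons Nat (succ zero) zero (vcons Nat zero (succ (succ (succ (succ zero)))) (vnil Nat)))
the term's type:
  Vec Nat (succ (succ (succ zero)))


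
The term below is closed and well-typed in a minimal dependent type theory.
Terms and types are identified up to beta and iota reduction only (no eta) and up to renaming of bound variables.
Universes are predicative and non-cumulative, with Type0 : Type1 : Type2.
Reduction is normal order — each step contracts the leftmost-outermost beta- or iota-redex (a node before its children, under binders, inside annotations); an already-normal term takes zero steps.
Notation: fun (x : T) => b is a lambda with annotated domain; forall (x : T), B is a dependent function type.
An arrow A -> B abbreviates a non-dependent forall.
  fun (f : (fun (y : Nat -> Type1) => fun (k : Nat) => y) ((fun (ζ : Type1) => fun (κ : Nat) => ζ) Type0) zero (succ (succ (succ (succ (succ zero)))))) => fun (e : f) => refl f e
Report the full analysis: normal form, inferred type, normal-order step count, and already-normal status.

normal form:
  fun (f : Type0) => fun (y : f) => refl f y
the term's type:
  forall (f : Type0), forall (y : f), Eq f y y
reduction steps (normal order): 4
already normal: no
first redex: a beta-redex


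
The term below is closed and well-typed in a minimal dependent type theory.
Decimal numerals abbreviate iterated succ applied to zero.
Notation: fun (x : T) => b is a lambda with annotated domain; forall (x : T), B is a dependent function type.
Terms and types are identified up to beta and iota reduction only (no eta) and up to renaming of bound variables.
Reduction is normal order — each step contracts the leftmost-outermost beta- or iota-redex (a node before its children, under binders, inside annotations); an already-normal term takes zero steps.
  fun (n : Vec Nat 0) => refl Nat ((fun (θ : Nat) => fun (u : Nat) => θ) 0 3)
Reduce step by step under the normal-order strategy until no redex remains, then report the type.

normal-order reduction sequence:
  fun (n : Vec Nat 0) => refl Nat ((fun (θ : Nat) => fun (u : Nat) => θ) 0 3)
  ~> fun (n : Vec Nat 0) => refl Nat ((fun (θ : Nat) => 0) 3)
  ~> fun (n : Vec Nat 0) => refl Nat 0
the term's type:
  forall (n : Vec Nat 0), Eq Nat 0 0


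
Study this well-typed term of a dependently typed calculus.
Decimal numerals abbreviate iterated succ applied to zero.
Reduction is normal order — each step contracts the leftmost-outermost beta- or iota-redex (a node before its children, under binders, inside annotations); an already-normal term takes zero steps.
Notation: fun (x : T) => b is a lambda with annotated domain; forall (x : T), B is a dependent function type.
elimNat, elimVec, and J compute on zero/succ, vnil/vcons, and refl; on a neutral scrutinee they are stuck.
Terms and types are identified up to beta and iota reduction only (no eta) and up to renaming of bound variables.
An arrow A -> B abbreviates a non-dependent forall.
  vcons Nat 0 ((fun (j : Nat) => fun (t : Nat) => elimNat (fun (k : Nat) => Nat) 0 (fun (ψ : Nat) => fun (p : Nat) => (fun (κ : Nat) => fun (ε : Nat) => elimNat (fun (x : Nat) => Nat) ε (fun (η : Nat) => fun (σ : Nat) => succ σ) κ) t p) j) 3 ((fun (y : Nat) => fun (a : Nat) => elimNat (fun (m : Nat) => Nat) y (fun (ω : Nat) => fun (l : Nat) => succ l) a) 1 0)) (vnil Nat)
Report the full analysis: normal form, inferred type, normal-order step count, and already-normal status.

reduced normal form:
  vcons Nat 0 3 (vnil Nat)
inferred type:
  Vec Nat 1
steps to reach normal form (normal order): 39
started in normal form: no
first redex: a beta-redex


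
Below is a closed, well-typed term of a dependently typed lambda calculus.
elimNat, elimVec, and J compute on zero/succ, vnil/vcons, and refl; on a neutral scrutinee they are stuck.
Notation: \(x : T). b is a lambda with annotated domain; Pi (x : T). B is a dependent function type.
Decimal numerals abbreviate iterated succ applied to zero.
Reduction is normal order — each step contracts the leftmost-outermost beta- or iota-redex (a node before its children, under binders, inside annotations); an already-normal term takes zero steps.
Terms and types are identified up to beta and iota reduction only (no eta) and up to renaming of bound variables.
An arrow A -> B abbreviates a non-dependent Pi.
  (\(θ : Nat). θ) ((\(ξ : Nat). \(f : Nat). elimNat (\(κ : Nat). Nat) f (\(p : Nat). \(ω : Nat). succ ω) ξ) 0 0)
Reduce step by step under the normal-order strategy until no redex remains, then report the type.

reduction (normal order):
  (\(θ : Nat). θ) ((\(ξ : Nat). \(f : Nat). elimNat (\(κ : Nat). Nat) f (\(p : Nat). \(ω : Nat). succ ω) ξ) 0 0)
  ~> (\(θ : Nat). \(ξ : Nat). elimNat (\(f : Nat). Nat) ξ (\(κ : Nat). \(p : Nat). succ p) θ) 0 0
  ~> (\(θ : Nat). elimNat (\(ξ : Nat). Nat) θ (\(f : Nat). \(κ : Nat). succ κ) 0) 0
  ~> elimNat (\(θ : Nat). Nat) 0 (\(ξ : Nat). \(f : Nat). succ f) 0
  ~> 0
type:
  Nat


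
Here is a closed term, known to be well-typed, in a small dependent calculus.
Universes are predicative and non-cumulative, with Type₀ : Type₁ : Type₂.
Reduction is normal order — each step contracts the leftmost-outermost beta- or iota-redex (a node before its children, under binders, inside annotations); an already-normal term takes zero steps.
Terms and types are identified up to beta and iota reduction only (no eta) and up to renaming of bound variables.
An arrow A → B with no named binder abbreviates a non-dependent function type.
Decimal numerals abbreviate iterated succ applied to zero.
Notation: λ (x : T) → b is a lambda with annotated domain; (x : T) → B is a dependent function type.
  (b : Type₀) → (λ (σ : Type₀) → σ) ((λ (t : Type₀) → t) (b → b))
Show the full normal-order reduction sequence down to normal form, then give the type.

normal-order reduction sequence:
  (b : Type₀) → (λ (σ : Type₀) → σ) ((λ (t : Type₀) → t) (b → b))
  ~> (b : Type₀) → (λ (σ : Type₀) → σ) (b → b)
  ~> (b : Type₀) → b → b
type:
  Type₁


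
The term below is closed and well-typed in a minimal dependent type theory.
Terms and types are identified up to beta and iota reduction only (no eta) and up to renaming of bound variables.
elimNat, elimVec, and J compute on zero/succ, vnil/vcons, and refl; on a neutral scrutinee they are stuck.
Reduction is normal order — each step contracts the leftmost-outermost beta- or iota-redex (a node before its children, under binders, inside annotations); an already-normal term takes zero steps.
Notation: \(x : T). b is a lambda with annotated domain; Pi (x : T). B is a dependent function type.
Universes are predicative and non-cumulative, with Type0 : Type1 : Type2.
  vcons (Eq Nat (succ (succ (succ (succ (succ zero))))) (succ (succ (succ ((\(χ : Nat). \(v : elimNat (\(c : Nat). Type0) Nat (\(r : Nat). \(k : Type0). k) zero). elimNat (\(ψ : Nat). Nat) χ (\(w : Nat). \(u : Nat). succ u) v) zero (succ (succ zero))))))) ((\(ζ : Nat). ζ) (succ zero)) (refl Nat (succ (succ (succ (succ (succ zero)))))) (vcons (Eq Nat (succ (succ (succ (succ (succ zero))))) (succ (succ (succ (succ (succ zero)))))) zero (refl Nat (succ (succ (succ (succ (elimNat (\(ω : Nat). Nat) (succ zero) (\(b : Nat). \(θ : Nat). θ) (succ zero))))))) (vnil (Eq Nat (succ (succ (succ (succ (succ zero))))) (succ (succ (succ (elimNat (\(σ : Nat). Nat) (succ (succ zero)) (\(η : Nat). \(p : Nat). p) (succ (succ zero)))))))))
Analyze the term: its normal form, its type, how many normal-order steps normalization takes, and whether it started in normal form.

normal form:
  vcons (Eq Nat (succ (succ (succ (succ (succ zero))))) (succ (succ (succ (succ (succ zero)))))) (succ zero) (refl Nat (succ (succ (succ (succ (succ zero)))))) (vcons (Eq Nat (succ (succ (succ (succ (succ zero))))) (succ (succ (succ (succ (succ zero)))))) zero (refl Nat (succ (succ (succ (succ (succ zero)))))) (vnil (Eq Nat (succ (succ (succ (succ (succ zero))))) (succ (succ (succ (succ (succ zero))))))))
type:
  Vec (Eq Nat (succ (succ (succ (succ (succ zero))))) (succ (succ (succ (succ (succ zero)))))) (succ (succ zero))
normal-order step count: 21
term was already normal: no
first redex: a beta-redex


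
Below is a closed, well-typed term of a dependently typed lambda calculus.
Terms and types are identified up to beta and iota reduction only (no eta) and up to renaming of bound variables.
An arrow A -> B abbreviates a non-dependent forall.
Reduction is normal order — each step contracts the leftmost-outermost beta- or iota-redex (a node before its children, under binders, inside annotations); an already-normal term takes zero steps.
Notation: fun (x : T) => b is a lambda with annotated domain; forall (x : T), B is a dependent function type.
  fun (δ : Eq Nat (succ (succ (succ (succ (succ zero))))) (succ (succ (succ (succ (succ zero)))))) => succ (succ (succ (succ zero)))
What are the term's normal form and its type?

normal form:
  fun (δ : Eq Nat (succ (succ (succ (succ (succ zero))))) (succ (succ (succ (succ (succ zero)))))) => succ (succ (succ (succ zero)))
the term's type:
  Eq Nat (succ (succ (succ (succ (succ zero))))) (succ (succ (succ (succ (succ zero))))) -> Nat


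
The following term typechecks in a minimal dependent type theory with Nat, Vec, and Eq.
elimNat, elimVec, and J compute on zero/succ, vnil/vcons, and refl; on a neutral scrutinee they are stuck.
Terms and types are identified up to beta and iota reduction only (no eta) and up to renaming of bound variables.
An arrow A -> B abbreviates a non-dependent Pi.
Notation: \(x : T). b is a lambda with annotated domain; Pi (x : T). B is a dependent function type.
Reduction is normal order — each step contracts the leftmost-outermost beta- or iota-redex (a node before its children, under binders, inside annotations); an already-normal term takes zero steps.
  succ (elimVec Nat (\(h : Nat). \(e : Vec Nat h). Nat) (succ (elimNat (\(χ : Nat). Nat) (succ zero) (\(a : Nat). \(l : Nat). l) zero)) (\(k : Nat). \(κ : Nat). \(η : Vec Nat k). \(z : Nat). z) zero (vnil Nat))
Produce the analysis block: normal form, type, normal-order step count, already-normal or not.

normal form:
  succ (succ (succ zero))
inferred type:
  Nat
reduction steps (normal order): 2
already normal: no
first redex: an elimVec iota-redex


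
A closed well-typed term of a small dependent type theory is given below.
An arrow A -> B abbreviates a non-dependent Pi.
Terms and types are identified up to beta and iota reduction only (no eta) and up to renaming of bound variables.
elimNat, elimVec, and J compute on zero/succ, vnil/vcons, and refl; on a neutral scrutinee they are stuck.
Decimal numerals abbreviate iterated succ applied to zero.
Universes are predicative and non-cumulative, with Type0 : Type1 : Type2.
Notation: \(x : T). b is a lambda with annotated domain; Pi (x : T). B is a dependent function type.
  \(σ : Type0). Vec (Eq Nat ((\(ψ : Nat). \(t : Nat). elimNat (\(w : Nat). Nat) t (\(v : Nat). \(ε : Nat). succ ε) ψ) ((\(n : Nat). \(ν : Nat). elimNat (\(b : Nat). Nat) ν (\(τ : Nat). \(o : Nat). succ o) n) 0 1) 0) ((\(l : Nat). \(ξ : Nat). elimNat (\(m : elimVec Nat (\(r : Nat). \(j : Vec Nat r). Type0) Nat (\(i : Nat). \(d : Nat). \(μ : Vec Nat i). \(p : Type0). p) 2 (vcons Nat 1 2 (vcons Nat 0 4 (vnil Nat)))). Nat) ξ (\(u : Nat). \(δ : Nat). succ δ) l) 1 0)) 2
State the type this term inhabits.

inferred type:
  Type0 -> Type0


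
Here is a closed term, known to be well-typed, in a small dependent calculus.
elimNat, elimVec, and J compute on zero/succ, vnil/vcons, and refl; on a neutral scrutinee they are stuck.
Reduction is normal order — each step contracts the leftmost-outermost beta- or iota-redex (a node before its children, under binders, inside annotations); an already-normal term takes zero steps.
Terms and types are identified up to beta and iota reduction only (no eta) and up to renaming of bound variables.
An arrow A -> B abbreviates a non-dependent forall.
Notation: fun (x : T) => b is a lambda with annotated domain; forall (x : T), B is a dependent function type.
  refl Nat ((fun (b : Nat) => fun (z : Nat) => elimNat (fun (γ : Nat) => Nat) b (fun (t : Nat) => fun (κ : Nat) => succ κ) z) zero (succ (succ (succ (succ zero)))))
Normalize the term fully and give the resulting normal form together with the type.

normal form:
  refl Nat (succ (succ (succ (succ zero))))
type:
  Eq Nat (succ (succ (succ (succ zero)))) (succ (succ (succ (succ zero))))
observation: reduction starts at a beta-redex, and 15 normal-order steps reach the normal form.


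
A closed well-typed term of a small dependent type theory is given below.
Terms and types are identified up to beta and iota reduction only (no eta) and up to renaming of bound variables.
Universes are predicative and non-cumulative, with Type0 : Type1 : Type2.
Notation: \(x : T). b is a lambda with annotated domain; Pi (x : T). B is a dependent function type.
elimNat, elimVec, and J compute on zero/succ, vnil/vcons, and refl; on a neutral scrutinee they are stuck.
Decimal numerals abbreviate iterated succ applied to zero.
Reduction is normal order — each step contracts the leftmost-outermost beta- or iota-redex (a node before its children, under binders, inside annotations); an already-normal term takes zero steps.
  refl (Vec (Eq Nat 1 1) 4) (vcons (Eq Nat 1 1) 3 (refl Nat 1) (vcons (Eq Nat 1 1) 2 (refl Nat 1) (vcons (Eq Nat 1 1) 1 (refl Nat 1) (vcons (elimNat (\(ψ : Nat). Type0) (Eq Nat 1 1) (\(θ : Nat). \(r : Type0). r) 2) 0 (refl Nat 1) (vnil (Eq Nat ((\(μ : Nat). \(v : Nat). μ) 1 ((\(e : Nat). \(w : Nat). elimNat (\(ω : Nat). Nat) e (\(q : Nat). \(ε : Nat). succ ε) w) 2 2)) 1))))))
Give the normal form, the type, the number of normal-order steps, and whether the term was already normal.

resulting normal form:
  refl (Vec (Eq Nat 1 1) 4) (vcons (Eq Nat 1 1) 3 (refl Nat 1) (vcons (Eq Nat 1 1) 2 (refl Nat 1) (vcons (Eq Nat 1 1) 1 (refl Nat 1) (vcons (Eq Nat 1 1) 0 (refl Nat 1) (vnil (Eq Nat 1 1))))))
the term's type:
  Eq (Vec (Eq Nat 1 1) 4) (vcons (Eq Nat 1 1) 3 (refl Nat 1) (vcons (Eq Nat 1 1) 2 (refl Nat 1) (vcons (Eq Nat 1 1) 1 (refl Nat 1) (vcons (Eq Nat 1 1) 0 (refl Nat 1) (vnil (Eq Nat 1 1)))))) (vcons (Eq Nat 1 1) 3 (refl Nat 1) (vcons (Eq Nat 1 1) 2 (refl Nat 1) (vcons (Eq Nat 1 1) 1 (refl Nat 1) (vcons (Eq Nat 1 1) 0 (refl Nat 1) (vnil (Eq Nat 1 1))))))
normal-order step count: 9
term was already normal: no
first redex: an elimNat iota-redex


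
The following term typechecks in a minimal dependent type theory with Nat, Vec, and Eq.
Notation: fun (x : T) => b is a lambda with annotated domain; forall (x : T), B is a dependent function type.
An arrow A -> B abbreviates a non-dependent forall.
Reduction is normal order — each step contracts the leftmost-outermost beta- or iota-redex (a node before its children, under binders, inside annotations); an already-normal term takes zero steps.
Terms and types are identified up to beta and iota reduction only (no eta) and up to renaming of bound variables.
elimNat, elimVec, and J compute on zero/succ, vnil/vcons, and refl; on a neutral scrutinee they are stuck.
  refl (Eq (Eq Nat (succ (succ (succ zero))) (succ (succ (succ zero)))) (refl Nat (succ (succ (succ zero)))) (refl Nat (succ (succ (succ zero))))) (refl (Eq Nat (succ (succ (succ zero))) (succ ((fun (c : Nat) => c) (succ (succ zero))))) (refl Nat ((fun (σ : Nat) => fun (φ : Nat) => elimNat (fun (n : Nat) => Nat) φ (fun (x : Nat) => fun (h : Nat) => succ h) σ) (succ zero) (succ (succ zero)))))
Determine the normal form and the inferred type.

normal form:
  refl (Eq (Eq Nat (succ (succ (succ zero))) (succ (succ (succ zero)))) (refl Nat (succ (succ (succ zero)))) (refl Nat (succ (succ (succ zero))))) (refl (Eq Nat (succ (succ (succ zero))) (succ (succ (succ zero)))) (refl Nat (succ (succ (succ zero)))))
type:
  Eq (Eq (Eq Nat (succ (succ (succ zero))) (succ (succ (succ zero)))) (refl Nat (succ (succ (succ zero)))) (refl Nat (succ (succ (succ zero))))) (refl (Eq Nat (succ (succ (succ zero))) (succ (succ (succ zero)))) (refl Nat (succ (succ (succ zero))))) (refl (Eq Nat (succ (succ (succ zero))) (succ (succ (succ zero)))) (refl Nat (succ (succ (succ zero)))))


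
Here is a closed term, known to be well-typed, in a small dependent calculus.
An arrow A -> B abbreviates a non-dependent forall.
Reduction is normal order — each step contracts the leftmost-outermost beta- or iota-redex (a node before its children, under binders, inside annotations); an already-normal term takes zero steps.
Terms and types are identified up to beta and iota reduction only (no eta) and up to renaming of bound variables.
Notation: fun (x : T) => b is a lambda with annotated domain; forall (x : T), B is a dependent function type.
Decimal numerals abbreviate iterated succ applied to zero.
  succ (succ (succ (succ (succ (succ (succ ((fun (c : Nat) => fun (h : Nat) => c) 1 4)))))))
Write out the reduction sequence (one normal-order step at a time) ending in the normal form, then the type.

reduction (normal order):
  succ (succ (succ (succ (succ (succ (succ ((fun (c : Nat) => fun (h : Nat) => c) 1 4)))))))
  ~> succ (succ (succ (succ (succ (succ (succ ((fun (c : Nat) => 1) 4)))))))
  ~> 8
the term's type:
  Nat


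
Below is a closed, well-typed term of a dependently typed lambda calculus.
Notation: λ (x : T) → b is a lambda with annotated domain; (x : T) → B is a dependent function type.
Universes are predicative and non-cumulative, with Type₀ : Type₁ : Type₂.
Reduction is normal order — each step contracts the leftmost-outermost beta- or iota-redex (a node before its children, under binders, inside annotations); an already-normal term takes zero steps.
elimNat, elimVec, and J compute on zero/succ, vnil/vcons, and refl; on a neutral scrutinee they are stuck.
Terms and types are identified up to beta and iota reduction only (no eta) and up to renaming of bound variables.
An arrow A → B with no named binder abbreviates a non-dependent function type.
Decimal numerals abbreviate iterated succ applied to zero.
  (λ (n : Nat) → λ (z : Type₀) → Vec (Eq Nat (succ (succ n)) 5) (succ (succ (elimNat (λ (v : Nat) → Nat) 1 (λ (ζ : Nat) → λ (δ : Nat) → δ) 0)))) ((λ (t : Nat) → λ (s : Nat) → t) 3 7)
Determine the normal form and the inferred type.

reduced normal form:
  λ (n : Type₀) → Vec (Eq Nat 5 5) 3
the term's type:
  Type₀ → Type₀
observation: reduction starts at a beta-redex, and 4 normal-order steps reach the normal form.
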